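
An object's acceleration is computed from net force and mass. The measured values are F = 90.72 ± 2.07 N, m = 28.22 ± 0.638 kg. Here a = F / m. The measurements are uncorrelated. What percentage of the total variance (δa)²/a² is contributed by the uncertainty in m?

49.5%

(δa/a)² = (1·δF/F)² + (-1·δm/m)²
  F term: (1×0.0228)² = 0.000521
  m term: (-1×0.0226)² = 0.000511
Total = 0.00103. Share from m = 0.000511/0.00103 = 0.495.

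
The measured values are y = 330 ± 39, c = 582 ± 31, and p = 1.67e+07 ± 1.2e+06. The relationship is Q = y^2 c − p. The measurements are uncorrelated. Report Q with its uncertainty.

(4.67 ± 1.54) × 10^7

Let w = y^2·c = 6.34e+07. δw/w = √((2·δy/y)² + (1·δc/c)²) = √(0.0559 + 0.00284) = 0.242, so δw = 1.54e+07.
Q = w − p: δQ = √(δw² + δp²) = √(2.36e+14 + 1.44e+12) = 1.54e+07
Q = 4.67e+07.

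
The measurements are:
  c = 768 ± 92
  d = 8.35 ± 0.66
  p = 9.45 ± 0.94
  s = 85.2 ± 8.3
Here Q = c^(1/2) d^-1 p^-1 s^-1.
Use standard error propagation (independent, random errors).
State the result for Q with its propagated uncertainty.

Products/powers → add relative errors in quadrature, weighted by exponent:
  (½·δc/c)² = (0.5×0.120)² = 0.00359;  (-1·δd/d)² = (-1×0.0790)² = 0.00625;  (-1·δp/p)² = (-1×0.0995)² = 0.00989;  (-1·δs/s)² = (-1×0.0974)² = 0.00949
δQ/Q = √(0.0292) = 0.171
Q = 0.00412, so δQ = 0.171 × 0.00412 = 0.000705.

0.00412 ± 0.000705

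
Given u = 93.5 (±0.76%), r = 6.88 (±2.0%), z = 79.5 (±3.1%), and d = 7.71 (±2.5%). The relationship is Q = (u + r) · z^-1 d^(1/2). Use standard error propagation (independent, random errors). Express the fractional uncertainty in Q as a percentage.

3.42%

Let w = u + r = 100. δw = √(δu² + δr²) = √(0.505 + 0.0189) = 0.724, so δw/w = 0.00721.
Q is then a monomial in w, z, d:
δQ/Q = √((δw/w)² + (-1·δz/z)² + (½·δd/d)²) = √(5.2e-05 + 0.000961 + 0.000156) = 0.0342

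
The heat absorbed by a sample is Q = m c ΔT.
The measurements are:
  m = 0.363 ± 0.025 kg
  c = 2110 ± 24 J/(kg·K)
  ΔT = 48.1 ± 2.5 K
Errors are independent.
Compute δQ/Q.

0.0870

Relative error in a monomial: (δQ/Q)² = Σ (nᵢ · δxᵢ/xᵢ)².
  (1·δm/m)² = (1×0.0689)² = 0.00474;  (1·δc/c)² = (1×0.0114)² = 0.000129;  (1·δΔT/ΔT)² = (1×0.0520)² = 0.00270
δQ/Q = √(0.00757) = 0.0870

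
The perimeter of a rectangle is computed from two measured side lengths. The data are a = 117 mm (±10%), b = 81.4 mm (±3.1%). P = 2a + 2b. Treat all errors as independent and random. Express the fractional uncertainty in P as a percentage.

P is a linear combination, so absolute uncertainties add in quadrature:
  (2·δa)² = 548;  (2·δb)² = 25.5
δP = √(573) = 23.9 mm
P = 397 mm, so δP/P = 23.9/397 = 0.0603.

6.03%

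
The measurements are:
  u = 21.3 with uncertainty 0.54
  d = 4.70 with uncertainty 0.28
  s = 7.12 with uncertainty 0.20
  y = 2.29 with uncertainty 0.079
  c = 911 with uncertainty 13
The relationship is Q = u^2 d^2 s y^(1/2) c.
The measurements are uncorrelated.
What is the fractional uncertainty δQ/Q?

0.134

Q is a product of powers, so relative uncertainties combine in quadrature:
  (2·δu/u)² = (2×0.0254)² = 0.00257;  (2·δd/d)² = (2×0.0596)² = 0.0142;  (1·δs/s)² = (1×0.0281)² = 0.000789;  (½·δy/y)² = (0.5×0.0345)² = 0.000298;  (1·δc/c)² = (1×0.0143)² = 0.000204
δQ/Q = √(0.0181) = 0.134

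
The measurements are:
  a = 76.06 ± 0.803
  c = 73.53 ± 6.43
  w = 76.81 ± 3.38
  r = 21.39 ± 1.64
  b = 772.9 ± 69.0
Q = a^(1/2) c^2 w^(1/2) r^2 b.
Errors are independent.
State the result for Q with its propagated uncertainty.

Relative error in a monomial: (δQ/Q)² = Σ (nᵢ · δxᵢ/xᵢ)².
  (½·δa/a)² = (0.5×0.0106)² = 2.79e-05;  (2·δc/c)² = (2×0.0874)² = 0.0306;  (½·δw/w)² = (0.5×0.0440)² = 0.000484;  (2·δr/r)² = (2×0.0767)² = 0.0235;  (1·δb/b)² = (1×0.0893)² = 0.00797
δQ/Q = √(0.0626) = 0.250
Q = 1.461e+11, so δQ = 0.250 × 1.461e+11 = 3.66e+10.

(1.461 ± 0.366) × 10^11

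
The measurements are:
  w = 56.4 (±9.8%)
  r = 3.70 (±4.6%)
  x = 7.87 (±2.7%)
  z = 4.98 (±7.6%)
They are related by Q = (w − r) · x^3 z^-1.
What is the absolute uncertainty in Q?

788

Let u = w − r = 52.7. δu = √(δw² + δr²) = √(30.5 + 0.0290) = 5.53, so δu/u = 0.105.
Q is then a monomial in u, x, z:
δQ/Q = √((δu/u)² + (3·δx/x)² + (-1·δz/z)²) = √(0.0110 + 0.00656 + 0.00578) = 0.153
Q = 5160, so δQ = 0.153 × 5160 = 788.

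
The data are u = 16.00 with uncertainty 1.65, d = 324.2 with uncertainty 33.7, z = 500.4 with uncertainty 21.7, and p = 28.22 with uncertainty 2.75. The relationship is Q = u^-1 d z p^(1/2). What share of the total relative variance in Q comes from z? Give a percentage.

(δQ/Q)² = (-1·δu/u)² + (1·δd/d)² + (1·δz/z)² + (½·δp/p)²
  u term: (-1×0.103)² = 0.0106
  d term: (1×0.104)² = 0.0108
  z term: (1×0.0434)² = 0.00188
  p term: (0.5×0.0974)² = 0.00237
Total = 0.0257. Share from z = 0.00188/0.0257 = 0.0732.

7.32%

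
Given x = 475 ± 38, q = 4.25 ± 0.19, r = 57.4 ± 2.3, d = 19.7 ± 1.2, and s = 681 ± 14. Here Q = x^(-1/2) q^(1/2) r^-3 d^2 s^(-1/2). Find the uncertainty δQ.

1.32e-06

Since Q is a product/quotient, work with relative uncertainties:
  (−½·δx/x)² = (-0.5×0.0800)² = 0.00160;  (½·δq/q)² = (0.5×0.0447)² = 0.000500;  (-3·δr/r)² = (-3×0.0401)² = 0.0145;  (2·δd/d)² = (2×0.0609)² = 0.0148;  (−½·δs/s)² = (-0.5×0.0206)² = 0.000106
δQ/Q = √(0.0315) = 0.177
Q = 7.44e-06, so δQ = 0.177 × 7.44e-06 = 1.32e-06.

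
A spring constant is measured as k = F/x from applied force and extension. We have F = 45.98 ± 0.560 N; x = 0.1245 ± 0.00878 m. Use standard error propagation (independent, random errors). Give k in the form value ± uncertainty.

Since k is a product/quotient, work with relative uncertainties:
  (1·δF/F)² = (1×0.0122)² = 0.000148;  (-1·δx/x)² = (-1×0.0705)² = 0.00497
δk/k = √(0.00512) = 0.0716
k = 369.3 N/m, so δk = 0.0716 × 369.3 = 26.4 N/m.

369.3 ± 26.4 N/m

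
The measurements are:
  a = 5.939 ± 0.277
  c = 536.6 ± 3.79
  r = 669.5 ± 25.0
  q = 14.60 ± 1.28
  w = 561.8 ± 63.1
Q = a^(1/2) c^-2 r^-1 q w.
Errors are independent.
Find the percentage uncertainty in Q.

For a monomial Q ∝ a^(1/2), c^-2, r^-1, q, w, fractional errors add in quadrature:
  (½·δa/a)² = (0.5×0.0466)² = 0.000544;  (-2·δc/c)² = (-2×0.00706)² = 0.000200;  (-1·δr/r)² = (-1×0.0373)² = 0.00139;  (1·δq/q)² = (1×0.0877)² = 0.00769;  (1·δw/w)² = (1×0.112)² = 0.0126
δQ/Q = √(0.0224) = 0.150

15.0%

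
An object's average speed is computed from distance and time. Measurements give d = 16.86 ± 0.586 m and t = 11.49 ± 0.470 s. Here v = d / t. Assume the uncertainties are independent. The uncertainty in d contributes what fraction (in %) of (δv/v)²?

41.9%

(δv/v)² = (1·δd/d)² + (-1·δt/t)²
  d term: (1×0.0348)² = 0.00121
  t term: (-1×0.0409)² = 0.00167
Total = 0.00288. Share from d = 0.00121/0.00288 = 0.419.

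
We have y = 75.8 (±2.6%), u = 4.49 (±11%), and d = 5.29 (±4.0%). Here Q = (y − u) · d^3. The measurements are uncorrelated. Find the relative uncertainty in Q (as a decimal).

0.123

Let w = y − u = 71.3. δw = √(δy² + δu²) = √(3.88 + 0.244) = 2.03, so δw/w = 0.0285.
Q is then a monomial in w, d:
δQ/Q = √((δw/w)² + (3·δd/d)²) = √(0.000812 + 0.0144) = 0.123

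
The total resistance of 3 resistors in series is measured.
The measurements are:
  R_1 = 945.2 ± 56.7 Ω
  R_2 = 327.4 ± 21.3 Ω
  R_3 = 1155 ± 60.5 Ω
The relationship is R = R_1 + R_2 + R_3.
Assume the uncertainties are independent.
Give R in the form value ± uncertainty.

Each term contributes (cᵢ δxᵢ)² to (δR)²:
  (δR_1)² = 3210;  (δR_2)² = 454;  (δR_3)² = 3660
δR = √(7330) = 85.6 Ω
R = 2428 Ω.

2428 ± 85.6 Ω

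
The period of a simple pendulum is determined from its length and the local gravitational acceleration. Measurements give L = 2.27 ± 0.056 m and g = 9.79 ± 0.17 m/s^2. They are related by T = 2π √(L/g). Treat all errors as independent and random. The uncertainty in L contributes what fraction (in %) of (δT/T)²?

(δT/T)² = (½·δL/L)² + (−½·δg/g)²
  L term: (0.5×0.0247)² = 0.000152
  g term: (-0.5×0.0174)² = 7.54e-05
Total = 0.000228. Share from L = 0.000152/0.000228 = 0.669.

66.9%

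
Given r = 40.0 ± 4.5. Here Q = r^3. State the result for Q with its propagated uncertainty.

64000 ± 21600

Q ∝ r^3, so δQ/Q = |3| · δr/r = 3 × 0.113 = 0.338.
Q = 64000, so δQ = 0.338 × 64000 = 21600.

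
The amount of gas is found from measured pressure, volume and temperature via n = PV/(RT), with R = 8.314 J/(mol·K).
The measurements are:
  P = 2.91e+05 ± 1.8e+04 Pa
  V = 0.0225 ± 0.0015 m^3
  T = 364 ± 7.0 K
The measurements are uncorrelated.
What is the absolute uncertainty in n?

For a monomial n ∝ P, V, T^-1, fractional errors add in quadrature:
  (1·δP/P)² = (1×0.0619)² = 0.00383;  (1·δV/V)² = (1×0.0667)² = 0.00444;  (-1·δT/T)² = (-1×0.0192)² = 0.000370
δn/n = √(0.00864) = 0.0930
n = 2.16 mol, so δn = 0.0930 × 2.16 = 0.201 mol.

0.201 mol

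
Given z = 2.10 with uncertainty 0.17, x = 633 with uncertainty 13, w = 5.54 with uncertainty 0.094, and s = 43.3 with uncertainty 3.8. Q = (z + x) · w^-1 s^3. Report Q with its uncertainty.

Let u = z + x = 635. δu = √(δz² + δx²) = √(0.0289 + 169) = 13.0, so δu/u = 0.0205.
Q is then a monomial in u, w, s:
δQ/Q = √((δu/u)² + (-1·δw/w)² + (3·δs/s)²) = √(0.000419 + 0.000288 + 0.0693) = 0.265
Q = 9.31e+06, so δQ = 0.265 × 9.31e+06 = 2.46e+06.

(9.31 ± 2.46) × 10^6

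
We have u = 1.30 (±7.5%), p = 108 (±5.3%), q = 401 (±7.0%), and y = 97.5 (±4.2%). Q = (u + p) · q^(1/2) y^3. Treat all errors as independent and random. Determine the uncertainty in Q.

2.86e+08

Let w = u + p = 109. δw = √(δu² + δp²) = √(0.00951 + 32.8) = 5.72, so δw/w = 0.0524.
Q is then a monomial in w, q, y:
δQ/Q = √((δw/w)² + (½·δq/q)² + (3·δy/y)²) = √(0.00274 + 0.00123 + 0.0159) = 0.141
Q = 2.03e+09, so δQ = 0.141 × 2.03e+09 = 2.86e+08.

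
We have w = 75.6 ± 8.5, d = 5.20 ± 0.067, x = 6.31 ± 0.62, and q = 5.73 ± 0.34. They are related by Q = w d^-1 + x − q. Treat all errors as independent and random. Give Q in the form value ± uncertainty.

15.1 ± 1.79

Let p = w·d^-1 = 14.5. δp/p = √((1·δw/w)² + (-1·δd/d)²) = √(0.0126 + 0.000166) = 0.113, so δp = 1.65.
Q = p + x − q: δQ = √(δp² + δx² + δq²) = √(2.71 + 0.384 + 0.116) = 1.79
Q = 15.1.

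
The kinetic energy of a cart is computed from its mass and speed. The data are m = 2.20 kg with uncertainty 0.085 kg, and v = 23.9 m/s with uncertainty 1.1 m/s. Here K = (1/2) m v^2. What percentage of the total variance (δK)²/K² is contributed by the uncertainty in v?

(δK/K)² = (1·δm/m)² + (2·δv/v)²
  m term: (1×0.0386)² = 0.00149
  v term: (2×0.0460)² = 0.00847
Total = 0.00997. Share from v = 0.00847/0.00997 = 0.850.

85.0%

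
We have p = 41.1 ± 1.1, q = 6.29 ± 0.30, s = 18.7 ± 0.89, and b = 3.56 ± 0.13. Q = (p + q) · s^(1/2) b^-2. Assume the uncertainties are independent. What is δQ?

1.30

Let u = p + q = 47.4. δu = √(δp² + δq²) = √(1.21 + 0.0900) = 1.14, so δu/u = 0.0241.
Q is then a monomial in u, s, b:
δQ/Q = √((δu/u)² + (½·δs/s)² + (-2·δb/b)²) = √(0.000579 + 0.000566 + 0.00533) = 0.0805
Q = 16.2, so δQ = 0.0805 × 16.2 = 1.30.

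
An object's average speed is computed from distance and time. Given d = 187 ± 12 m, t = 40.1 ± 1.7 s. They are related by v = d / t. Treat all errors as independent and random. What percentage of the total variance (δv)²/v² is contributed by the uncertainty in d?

(δv/v)² = (1·δd/d)² + (-1·δt/t)²
  d term: (1×0.0642)² = 0.00412
  t term: (-1×0.0424)² = 0.00180
Total = 0.00592. Share from d = 0.00412/0.00592 = 0.696.

69.6%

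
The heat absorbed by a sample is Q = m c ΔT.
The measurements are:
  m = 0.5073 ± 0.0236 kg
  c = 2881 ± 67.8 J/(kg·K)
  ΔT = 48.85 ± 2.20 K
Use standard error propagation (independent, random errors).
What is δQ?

4920 J

Q is a product of powers, so relative uncertainties combine in quadrature:
  (1·δm/m)² = (1×0.0465)² = 0.00216;  (1·δc/c)² = (1×0.0235)² = 0.000554;  (1·δΔT/ΔT)² = (1×0.0450)² = 0.00203
δQ/Q = √(0.00475) = 0.0689
Q = 71400 J, so δQ = 0.0689 × 71400 = 4920 J.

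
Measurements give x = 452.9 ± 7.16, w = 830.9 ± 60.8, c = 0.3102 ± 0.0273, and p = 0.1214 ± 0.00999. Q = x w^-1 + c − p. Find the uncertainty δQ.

Let h = x·w^-1 = 0.5451. δh/h = √((1·δx/x)² + (-1·δw/w)²) = √(0.000250 + 0.00535) = 0.0749, so δh = 0.0408.
Q = h + c − p: δQ = √(δh² + δc² + δp²) = √(0.00167 + 0.000745 + 9.98e-05) = 0.0501

0.0501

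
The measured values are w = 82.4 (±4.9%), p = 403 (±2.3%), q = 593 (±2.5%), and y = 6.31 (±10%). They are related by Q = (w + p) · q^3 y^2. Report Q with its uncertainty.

(4.03 ± 0.865) × 10^12

Let u = w + p = 485. δu = √(δw² + δp²) = √(16.3 + 85.9) = 10.1, so δu/u = 0.0208.
Q is then a monomial in u, q, y:
δQ/Q = √((δu/u)² + (3·δq/q)² + (2·δy/y)²) = √(0.000434 + 0.00563 + 0.0400) = 0.215
Q = 4.03e+12, so δQ = 0.215 × 4.03e+12 = 8.65e+11.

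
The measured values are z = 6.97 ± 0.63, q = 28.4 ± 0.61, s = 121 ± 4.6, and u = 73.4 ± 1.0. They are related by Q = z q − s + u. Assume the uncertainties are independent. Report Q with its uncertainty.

Let p = z·q = 198. δp/p = √((1·δz/z)² + (1·δq/q)²) = √(0.00817 + 0.000461) = 0.0929, so δp = 18.4.
Q = p − s + u: δQ = √(δp² + δs² + δu²) = √(338 + 21.2 + 1.00) = 19.0
Q = 150.

150 ± 19.0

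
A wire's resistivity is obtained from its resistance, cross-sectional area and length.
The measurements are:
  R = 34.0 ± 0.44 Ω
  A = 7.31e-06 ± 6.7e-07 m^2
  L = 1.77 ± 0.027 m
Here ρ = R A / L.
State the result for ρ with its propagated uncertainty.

(1.40 ± 0.132) × 10^-4 Ω·m

For a monomial ρ ∝ R, A, L^-1, fractional errors add in quadrature:
  (1·δR/R)² = (1×0.0129)² = 0.000167;  (1·δA/A)² = (1×0.0917)² = 0.00840;  (-1·δL/L)² = (-1×0.0153)² = 0.000233
δρ/ρ = √(0.00880) = 0.0938
ρ = 0.000140 Ω·m, so δρ = 0.0938 × 0.000140 = 1.32e-05 Ω·m.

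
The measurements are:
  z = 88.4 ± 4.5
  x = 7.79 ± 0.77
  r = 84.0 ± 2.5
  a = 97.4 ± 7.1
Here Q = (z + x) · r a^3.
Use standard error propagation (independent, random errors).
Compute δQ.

Let u = z + x = 96.2. δu = √(δz² + δx²) = √(20.2 + 0.593) = 4.57, so δu/u = 0.0475.
Q is then a monomial in u, r, a:
δQ/Q = √((δu/u)² + (1·δr/r)² + (3·δa/a)²) = √(0.00225 + 0.000886 + 0.0478) = 0.226
Q = 7.47e+09, so δQ = 0.226 × 7.47e+09 = 1.69e+09.

1.69e+09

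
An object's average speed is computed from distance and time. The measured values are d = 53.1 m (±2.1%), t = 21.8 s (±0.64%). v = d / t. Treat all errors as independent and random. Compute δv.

Relative error in a monomial: (δv/v)² = Σ (nᵢ · δxᵢ/xᵢ)².
  (1·δd/d)² = (1×0.0210)² = 0.000441;  (-1·δt/t)² = (-1×0.00640)² = 4.1e-05
δv/v = √(0.000482) = 0.0220
v = 2.44 m/s, so δv = 0.0220 × 2.44 = 0.0535 m/s.

0.0535 m/s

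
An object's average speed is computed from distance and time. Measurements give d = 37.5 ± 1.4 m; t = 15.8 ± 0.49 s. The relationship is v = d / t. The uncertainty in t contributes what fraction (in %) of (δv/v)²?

(δv/v)² = (1·δd/d)² + (-1·δt/t)²
  d term: (1×0.0373)² = 0.00139
  t term: (-1×0.0310)² = 0.000962
Total = 0.00236. Share from t = 0.000962/0.00236 = 0.408.

40.8%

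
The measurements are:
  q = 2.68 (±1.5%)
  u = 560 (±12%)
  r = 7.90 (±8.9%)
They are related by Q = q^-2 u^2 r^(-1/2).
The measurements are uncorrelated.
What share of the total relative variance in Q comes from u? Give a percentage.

95.2%

(δQ/Q)² = (-2·δq/q)² + (2·δu/u)² + (−½·δr/r)²
  q term: (-2×0.0150)² = 0.000900
  u term: (2×0.120)² = 0.0576
  r term: (-0.5×0.0890)² = 0.00198
Total = 0.0605. Share from u = 0.0576/0.0605 = 0.952.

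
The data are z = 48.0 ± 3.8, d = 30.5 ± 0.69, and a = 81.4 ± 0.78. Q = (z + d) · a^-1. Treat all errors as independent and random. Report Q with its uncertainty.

0.964 ± 0.0483

Let u = z + d = 78.5. δu = √(δz² + δd²) = √(14.4 + 0.476) = 3.86, so δu/u = 0.0492.
Q is then a monomial in u, a:
δQ/Q = √((δu/u)² + (-1·δa/a)²) = √(0.00242 + 9.18e-05) = 0.0501
Q = 0.964, so δQ = 0.0501 × 0.964 = 0.0483.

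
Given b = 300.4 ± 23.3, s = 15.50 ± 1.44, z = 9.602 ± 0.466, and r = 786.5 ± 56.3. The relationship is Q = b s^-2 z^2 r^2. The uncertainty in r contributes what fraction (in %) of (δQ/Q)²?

(δQ/Q)² = (1·δb/b)² + (-2·δs/s)² + (2·δz/z)² + (2·δr/r)²
  b term: (1×0.0776)² = 0.00602
  s term: (-2×0.0929)² = 0.0345
  z term: (2×0.0485)² = 0.00942
  r term: (2×0.0716)² = 0.0205
Total = 0.0705. Share from r = 0.0205/0.0705 = 0.291.

29.1%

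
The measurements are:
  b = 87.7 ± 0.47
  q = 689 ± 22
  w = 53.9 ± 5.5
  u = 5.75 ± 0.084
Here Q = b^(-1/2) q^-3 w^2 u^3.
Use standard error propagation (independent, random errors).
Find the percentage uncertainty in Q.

23.0%

Products/powers → add relative errors in quadrature, weighted by exponent:
  (−½·δb/b)² = (-0.5×0.00536)² = 7.18e-06;  (-3·δq/q)² = (-3×0.0319)² = 0.00918;  (2·δw/w)² = (2×0.102)² = 0.0416;  (3·δu/u)² = (3×0.0146)² = 0.00192
δQ/Q = √(0.0528) = 0.230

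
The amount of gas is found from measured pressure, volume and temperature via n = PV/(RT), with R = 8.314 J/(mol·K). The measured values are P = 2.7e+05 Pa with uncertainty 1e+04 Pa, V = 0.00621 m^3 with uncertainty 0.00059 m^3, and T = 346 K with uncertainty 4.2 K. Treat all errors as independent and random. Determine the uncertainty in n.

Each factor contributes (exponent × relative error)² to (δn/n)²:
  (1·δP/P)² = (1×0.0370)² = 0.00137;  (1·δV/V)² = (1×0.0950)² = 0.00903;  (-1·δT/T)² = (-1×0.0121)² = 0.000147
δn/n = √(0.0105) = 0.103
n = 0.583 mol, so δn = 0.103 × 0.583 = 0.0599 mol.

0.0599 mol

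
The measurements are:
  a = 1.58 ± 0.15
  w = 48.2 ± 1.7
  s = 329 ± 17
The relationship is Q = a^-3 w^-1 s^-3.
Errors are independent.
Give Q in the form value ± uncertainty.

(1.48 ± 0.482) × 10^-10

Relative error in a monomial: (δQ/Q)² = Σ (nᵢ · δxᵢ/xᵢ)².
  (-3·δa/a)² = (-3×0.0949)² = 0.0811;  (-1·δw/w)² = (-1×0.0353)² = 0.00124;  (-3·δs/s)² = (-3×0.0517)² = 0.0240
δQ/Q = √(0.106) = 0.326
Q = 1.48e-10, so δQ = 0.326 × 1.48e-10 = 4.82e-11.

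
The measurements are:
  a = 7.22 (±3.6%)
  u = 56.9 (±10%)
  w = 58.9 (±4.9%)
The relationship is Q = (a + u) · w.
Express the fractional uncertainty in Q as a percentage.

Let h = a + u = 64.1. δh = √(δa² + δu²) = √(0.0676 + 32.4) = 5.70, so δh/h = 0.0888.
Q is then a monomial in h, w:
δQ/Q = √((δh/h)² + (1·δw/w)²) = √(0.00789 + 0.00240) = 0.101

10.1%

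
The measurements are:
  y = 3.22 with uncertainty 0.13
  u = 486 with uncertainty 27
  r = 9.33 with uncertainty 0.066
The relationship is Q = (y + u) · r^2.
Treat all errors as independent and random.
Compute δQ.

2430

Let w = y + u = 489. δw = √(δy² + δu²) = √(0.0169 + 729) = 27.0, so δw/w = 0.0552.
Q is then a monomial in w, r:
δQ/Q = √((δw/w)² + (2·δr/r)²) = √(0.00305 + 0.000200) = 0.0570
Q = 42600, so δQ = 0.0570 × 42600 = 2430.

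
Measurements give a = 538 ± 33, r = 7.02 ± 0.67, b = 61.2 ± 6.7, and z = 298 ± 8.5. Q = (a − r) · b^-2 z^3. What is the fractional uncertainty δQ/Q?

0.243

Let u = a − r = 531. δu = √(δa² + δr²) = √(1090 + 0.449) = 33.0, so δu/u = 0.0622.
Q is then a monomial in u, b, z:
δQ/Q = √((δu/u)² + (-2·δb/b)² + (3·δz/z)²) = √(0.00386 + 0.0479 + 0.00732) = 0.243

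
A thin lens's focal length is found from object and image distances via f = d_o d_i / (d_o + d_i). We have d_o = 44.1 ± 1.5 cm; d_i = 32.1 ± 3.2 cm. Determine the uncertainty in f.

1.10 cm

∂f/∂d_o = (d_i/(d_o+d_i))² = 0.177;  ∂f/∂d_i = (d_o/(d_o+d_i))² = 0.335
δf = √((∂f/∂d_o · δd_o)² + (∂f/∂d_i · δd_i)²) = √(0.0709 + 1.15) = 1.10 cm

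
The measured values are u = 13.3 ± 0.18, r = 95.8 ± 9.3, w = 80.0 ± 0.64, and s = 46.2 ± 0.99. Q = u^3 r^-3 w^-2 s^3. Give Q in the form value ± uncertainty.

0.0412 ± 0.0124

Each factor contributes (exponent × relative error)² to (δQ/Q)²:
  (3·δu/u)² = (3×0.0135)² = 0.00165;  (-3·δr/r)² = (-3×0.0971)² = 0.0848;  (-2·δw/w)² = (-2×0.00800)² = 0.000256;  (3·δs/s)² = (3×0.0214)² = 0.00413
δQ/Q = √(0.0909) = 0.301
Q = 0.0412, so δQ = 0.301 × 0.0412 = 0.0124.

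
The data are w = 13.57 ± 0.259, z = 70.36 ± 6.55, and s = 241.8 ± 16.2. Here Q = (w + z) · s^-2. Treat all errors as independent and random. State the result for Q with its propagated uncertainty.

Let u = w + z = 83.93. δu = √(δw² + δz²) = √(0.0671 + 42.9) = 6.56, so δu/u = 0.0781.
Q is then a monomial in u, s:
δQ/Q = √((δu/u)² + (-2·δs/s)²) = √(0.00610 + 0.0180) = 0.155
Q = 0.001436, so δQ = 0.155 × 0.001436 = 0.000223.

0.001436 ± 0.000223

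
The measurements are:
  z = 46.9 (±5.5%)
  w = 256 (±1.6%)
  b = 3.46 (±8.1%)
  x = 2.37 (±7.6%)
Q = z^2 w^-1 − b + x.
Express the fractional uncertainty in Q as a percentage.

Let p = z^2·w^-1 = 8.59. δp/p = √((2·δz/z)² + (-1·δw/w)²) = √(0.0121 + 0.000256) = 0.111, so δp = 0.955.
Q = p − b + x: δQ = √(δp² + δb² + δx²) = √(0.912 + 0.0785 + 0.0324) = 1.01
Q = 7.50, so δQ/Q = 1.01/7.50 = 0.135.

13.5%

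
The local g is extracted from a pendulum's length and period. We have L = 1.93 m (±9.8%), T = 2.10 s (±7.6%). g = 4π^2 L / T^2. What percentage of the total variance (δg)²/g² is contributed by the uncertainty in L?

29.4%

(δg/g)² = (1·δL/L)² + (-2·δT/T)²
  L term: (1×0.0980)² = 0.00960
  T term: (-2×0.0760)² = 0.0231
Total = 0.0327. Share from L = 0.00960/0.0327 = 0.294.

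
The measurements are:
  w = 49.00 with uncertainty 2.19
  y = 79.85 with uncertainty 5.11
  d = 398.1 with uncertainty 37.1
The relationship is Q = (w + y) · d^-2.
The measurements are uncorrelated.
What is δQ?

0.000156

Let u = w + y = 128.8. δu = √(δw² + δy²) = √(4.80 + 26.1) = 5.56, so δu/u = 0.0431.
Q is then a monomial in u, d:
δQ/Q = √((δu/u)² + (-2·δd/d)²) = √(0.00186 + 0.0347) = 0.191
Q = 0.0008130, so δQ = 0.191 × 0.0008130 = 0.000156.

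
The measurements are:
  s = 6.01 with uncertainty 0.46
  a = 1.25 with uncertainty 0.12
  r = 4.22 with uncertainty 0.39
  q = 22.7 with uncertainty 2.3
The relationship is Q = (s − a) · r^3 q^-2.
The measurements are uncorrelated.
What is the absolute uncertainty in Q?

0.248

Let u = s − a = 4.76. δu = √(δs² + δa²) = √(0.212 + 0.0144) = 0.475, so δu/u = 0.0999.
Q is then a monomial in u, r, q:
δQ/Q = √((δu/u)² + (3·δr/r)² + (-2·δq/q)²) = √(0.00997 + 0.0769 + 0.0411) = 0.358
Q = 0.694, so δQ = 0.358 × 0.694 = 0.248.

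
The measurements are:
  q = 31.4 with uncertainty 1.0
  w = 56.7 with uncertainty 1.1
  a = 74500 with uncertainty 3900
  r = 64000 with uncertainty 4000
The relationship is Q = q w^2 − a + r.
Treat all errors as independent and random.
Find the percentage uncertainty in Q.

8.34%

Let p = q·w^2 = 1.01e+05. δp/p = √((1·δq/q)² + (2·δw/w)²) = √(0.00101 + 0.00151) = 0.0502, so δp = 5070.
Q = p − a + r: δQ = √(δp² + δa² + δr²) = √(2.57e+07 + 1.52e+07 + 1.6e+07) = 7540
Q = 90400, so δQ/Q = 7540/90400 = 0.0834.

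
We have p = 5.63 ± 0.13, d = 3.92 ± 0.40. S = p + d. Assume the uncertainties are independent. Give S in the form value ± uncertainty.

9.55 ± 0.421

For a sum/difference, combine absolute errors in quadrature:
  (δp)² = 0.0169;  (δd)² = 0.160
δS = √(0.177) = 0.421
S = 9.55.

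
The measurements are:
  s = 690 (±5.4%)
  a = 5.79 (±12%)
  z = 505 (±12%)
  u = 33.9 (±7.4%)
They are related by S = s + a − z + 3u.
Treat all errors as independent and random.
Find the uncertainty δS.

71.5

Sums and differences: (δS)² = Σ (cᵢ δxᵢ)².
  (δs)² = 1390;  (δa)² = 0.483;  (δz)² = 3670;  (3·δu)² = 56.6
δS = √(5120) = 71.5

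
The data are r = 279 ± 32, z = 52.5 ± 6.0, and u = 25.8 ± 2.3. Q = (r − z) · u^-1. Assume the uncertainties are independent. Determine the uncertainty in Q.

Let w = r − z = 226. δw = √(δr² + δz²) = √(1020 + 36.0) = 32.6, so δw/w = 0.144.
Q is then a monomial in w, u:
δQ/Q = √((δw/w)² + (-1·δu/u)²) = √(0.0207 + 0.00795) = 0.169
Q = 8.78, so δQ = 0.169 × 8.78 = 1.48.

1.48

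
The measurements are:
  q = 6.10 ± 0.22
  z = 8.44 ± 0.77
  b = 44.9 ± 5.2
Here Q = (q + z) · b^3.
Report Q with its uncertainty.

(1.32 ± 0.463) × 10^6

Let u = q + z = 14.5. δu = √(δq² + δz²) = √(0.0484 + 0.593) = 0.801, so δu/u = 0.0551.
Q is then a monomial in u, b:
δQ/Q = √((δu/u)² + (3·δb/b)²) = √(0.00303 + 0.121) = 0.352
Q = 1.32e+06, so δQ = 0.352 × 1.32e+06 = 4.63e+05.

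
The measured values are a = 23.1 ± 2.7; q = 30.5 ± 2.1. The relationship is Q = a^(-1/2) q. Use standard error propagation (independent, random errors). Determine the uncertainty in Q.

Relative error in a monomial: (δQ/Q)² = Σ (nᵢ · δxᵢ/xᵢ)².
  (−½·δa/a)² = (-0.5×0.117)² = 0.00342;  (1·δq/q)² = (1×0.0689)² = 0.00474
δQ/Q = √(0.00816) = 0.0903
Q = 6.35, so δQ = 0.0903 × 6.35 = 0.573.

0.573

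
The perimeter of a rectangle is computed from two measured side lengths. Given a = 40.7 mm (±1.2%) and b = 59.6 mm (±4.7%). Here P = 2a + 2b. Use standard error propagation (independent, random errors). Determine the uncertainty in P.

5.69 mm

P is a linear combination, so absolute uncertainties add in quadrature:
  (2·δa)² = 0.954;  (2·δb)² = 31.4
δP = √(32.3) = 5.69 mm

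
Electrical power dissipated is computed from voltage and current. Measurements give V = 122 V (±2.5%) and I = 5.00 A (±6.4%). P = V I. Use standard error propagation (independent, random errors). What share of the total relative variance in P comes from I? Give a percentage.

(δP/P)² = (1·δV/V)² + (1·δI/I)²
  V term: (1×0.0250)² = 0.000625
  I term: (1×0.0640)² = 0.00410
Total = 0.00472. Share from I = 0.00410/0.00472 = 0.868.

86.8%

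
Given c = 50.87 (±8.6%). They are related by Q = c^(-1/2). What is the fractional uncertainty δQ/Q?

Q ∝ c^(-1/2), so δQ/Q = |−½| · δc/c = 0.5 × 0.0860 = 0.0430.

0.0430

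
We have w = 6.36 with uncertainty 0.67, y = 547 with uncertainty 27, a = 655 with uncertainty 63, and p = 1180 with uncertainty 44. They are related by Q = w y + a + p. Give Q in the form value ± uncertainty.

5310 ± 412

Let h = w·y = 3480. δh/h = √((1·δw/w)² + (1·δy/y)²) = √(0.0111 + 0.00244) = 0.116, so δh = 405.
Q = h + a + p: δQ = √(δh² + δa² + δp²) = √(1.64e+05 + 3970 + 1940) = 412
Q = 5310.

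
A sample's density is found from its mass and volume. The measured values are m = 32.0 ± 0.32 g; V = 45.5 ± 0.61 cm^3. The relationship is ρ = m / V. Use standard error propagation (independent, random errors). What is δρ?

Each factor contributes (exponent × relative error)² to (δρ/ρ)²:
  (1·δm/m)² = (1×0.0100)² = 0.000100;  (-1·δV/V)² = (-1×0.0134)² = 0.000180
δρ/ρ = √(0.000280) = 0.0167
ρ = 0.703 g/cm^3, so δρ = 0.0167 × 0.703 = 0.0118 g/cm^3.

0.0118 g/cm^3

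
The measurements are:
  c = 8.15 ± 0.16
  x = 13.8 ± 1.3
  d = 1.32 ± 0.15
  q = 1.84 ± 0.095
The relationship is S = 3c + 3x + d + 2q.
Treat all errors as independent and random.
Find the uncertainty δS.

3.94

Absolute uncertainties add in quadrature for a linear combination:
  (3·δc)² = 0.230;  (3·δx)² = 15.2;  (δd)² = 0.0225;  (2·δq)² = 0.0361
δS = √(15.5) = 3.94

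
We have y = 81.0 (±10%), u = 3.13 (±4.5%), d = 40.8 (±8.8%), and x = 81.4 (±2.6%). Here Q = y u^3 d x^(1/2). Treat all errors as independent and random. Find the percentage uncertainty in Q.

19.0%

Each factor contributes (exponent × relative error)² to (δQ/Q)²:
  (1·δy/y)² = (1×0.100)² = 0.0100;  (3·δu/u)² = (3×0.0450)² = 0.0182;  (1·δd/d)² = (1×0.0880)² = 0.00774;  (½·δx/x)² = (0.5×0.0260)² = 0.000169
δQ/Q = √(0.0361) = 0.190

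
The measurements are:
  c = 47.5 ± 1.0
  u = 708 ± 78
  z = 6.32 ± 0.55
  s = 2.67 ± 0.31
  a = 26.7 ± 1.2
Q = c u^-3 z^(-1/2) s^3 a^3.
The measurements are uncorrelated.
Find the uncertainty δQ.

0.00967

For a monomial Q ∝ c, u^-3, z^(-1/2), s^3, a^3, fractional errors add in quadrature:
  (1·δc/c)² = (1×0.0211)² = 0.000443;  (-3·δu/u)² = (-3×0.110)² = 0.109;  (−½·δz/z)² = (-0.5×0.0870)² = 0.00189;  (3·δs/s)² = (3×0.116)² = 0.121;  (3·δa/a)² = (3×0.0449)² = 0.0182
δQ/Q = √(0.251) = 0.501
Q = 0.0193, so δQ = 0.501 × 0.0193 = 0.00967.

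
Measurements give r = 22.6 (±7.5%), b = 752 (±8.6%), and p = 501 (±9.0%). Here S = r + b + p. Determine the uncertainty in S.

78.9

S is a linear combination, so absolute uncertainties add in quadrature:
  (δr)² = 2.87;  (δb)² = 4180;  (δp)² = 2030
δS = √(6220) = 78.9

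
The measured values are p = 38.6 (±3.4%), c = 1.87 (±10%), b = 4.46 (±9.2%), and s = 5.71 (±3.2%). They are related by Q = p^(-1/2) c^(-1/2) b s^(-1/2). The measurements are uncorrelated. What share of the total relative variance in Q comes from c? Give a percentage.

21.7%

(δQ/Q)² = (−½·δp/p)² + (−½·δc/c)² + (1·δb/b)² + (−½·δs/s)²
  p term: (-0.5×0.0340)² = 0.000289
  c term: (-0.5×0.100)² = 0.00250
  b term: (1×0.0920)² = 0.00846
  s term: (-0.5×0.0320)² = 0.000256
Total = 0.0115. Share from c = 0.00250/0.0115 = 0.217.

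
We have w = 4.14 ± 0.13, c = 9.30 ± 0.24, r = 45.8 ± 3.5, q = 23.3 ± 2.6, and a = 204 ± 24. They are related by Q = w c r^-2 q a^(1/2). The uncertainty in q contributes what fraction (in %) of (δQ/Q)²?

(δQ/Q)² = (1·δw/w)² + (1·δc/c)² + (-2·δr/r)² + (1·δq/q)² + (½·δa/a)²
  w term: (1×0.0314)² = 0.000986
  c term: (1×0.0258)² = 0.000666
  r term: (-2×0.0764)² = 0.0234
  q term: (1×0.112)² = 0.0125
  a term: (0.5×0.118)² = 0.00346
Total = 0.0409. Share from q = 0.0125/0.0409 = 0.304.

30.4%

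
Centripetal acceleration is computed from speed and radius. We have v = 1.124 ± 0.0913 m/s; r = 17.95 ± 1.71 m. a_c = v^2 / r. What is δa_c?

Relative error in a monomial: (δa_c/a_c)² = Σ (nᵢ · δxᵢ/xᵢ)².
  (2·δv/v)² = (2×0.0812)² = 0.0264;  (-1·δr/r)² = (-1×0.0953)² = 0.00908
δa_c/a_c = √(0.0355) = 0.188
a_c = 0.07038 m/s^2, so δa_c = 0.188 × 0.07038 = 0.0133 m/s^2.

0.0133 m/s^2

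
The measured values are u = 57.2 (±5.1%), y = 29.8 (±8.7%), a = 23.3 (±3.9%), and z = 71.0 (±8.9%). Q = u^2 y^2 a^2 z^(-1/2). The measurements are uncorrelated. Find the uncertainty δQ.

Products/powers → add relative errors in quadrature, weighted by exponent:
  (2·δu/u)² = (2×0.0510)² = 0.0104;  (2·δy/y)² = (2×0.0870)² = 0.0303;  (2·δa/a)² = (2×0.0390)² = 0.00608;  (−½·δz/z)² = (-0.5×0.0890)² = 0.00198
δQ/Q = √(0.0487) = 0.221
Q = 1.87e+08, so δQ = 0.221 × 1.87e+08 = 4.13e+07.

4.13e+07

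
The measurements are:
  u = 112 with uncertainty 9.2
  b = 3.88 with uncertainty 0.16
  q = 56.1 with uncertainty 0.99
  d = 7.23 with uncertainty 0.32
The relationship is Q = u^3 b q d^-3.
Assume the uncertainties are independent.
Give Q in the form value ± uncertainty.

Q is a product of powers, so relative uncertainties combine in quadrature:
  (3·δu/u)² = (3×0.0821)² = 0.0607;  (1·δb/b)² = (1×0.0412)² = 0.00170;  (1·δq/q)² = (1×0.0176)² = 0.000311;  (-3·δd/d)² = (-3×0.0443)² = 0.0176
δQ/Q = √(0.0804) = 0.283
Q = 8.09e+05, so δQ = 0.283 × 8.09e+05 = 2.29e+05.

(8.09 ± 2.29) × 10^5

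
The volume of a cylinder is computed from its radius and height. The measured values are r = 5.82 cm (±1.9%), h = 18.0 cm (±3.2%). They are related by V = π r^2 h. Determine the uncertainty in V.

95.2 cm^3

Products/powers → add relative errors in quadrature, weighted by exponent:
  (2·δr/r)² = (2×0.0190)² = 0.00144;  (1·δh/h)² = (1×0.0320)² = 0.00102
δV/V = √(0.00247) = 0.0497
V = 1920 cm^3, so δV = 0.0497 × 1920 = 95.2 cm^3.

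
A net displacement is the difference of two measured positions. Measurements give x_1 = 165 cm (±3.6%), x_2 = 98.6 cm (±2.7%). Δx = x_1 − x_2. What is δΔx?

6.51 cm

Δx is a linear combination, so absolute uncertainties add in quadrature:
  (δx_1)² = 35.3;  (δx_2)² = 7.09
δΔx = √(42.4) = 6.51 cm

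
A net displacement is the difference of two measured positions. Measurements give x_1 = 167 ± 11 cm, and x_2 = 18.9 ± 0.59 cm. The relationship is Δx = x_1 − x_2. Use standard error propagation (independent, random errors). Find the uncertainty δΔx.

Sums and differences: (δΔx)² = Σ (cᵢ δxᵢ)².
  (δx_1)² = 121;  (δx_2)² = 0.348
δΔx = √(121) = 11.0 cm

11.0 cm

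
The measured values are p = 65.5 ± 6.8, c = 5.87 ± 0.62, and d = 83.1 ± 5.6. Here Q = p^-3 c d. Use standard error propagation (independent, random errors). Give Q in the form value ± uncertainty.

0.00174 ± 0.000583

Each factor contributes (exponent × relative error)² to (δQ/Q)²:
  (-3·δp/p)² = (-3×0.104)² = 0.0970;  (1·δc/c)² = (1×0.106)² = 0.0112;  (1·δd/d)² = (1×0.0674)² = 0.00454
δQ/Q = √(0.113) = 0.336
Q = 0.00174, so δQ = 0.336 × 0.00174 = 0.000583.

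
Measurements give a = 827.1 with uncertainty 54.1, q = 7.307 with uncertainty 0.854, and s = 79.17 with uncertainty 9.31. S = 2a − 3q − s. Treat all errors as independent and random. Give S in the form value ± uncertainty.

Each term contributes (cᵢ δxᵢ)² to (δS)²:
  (2·δa)² = 11700;  (3·δq)² = 6.56;  (δs)² = 86.7
δS = √(11800) = 109
S = 1553.

1553 ± 109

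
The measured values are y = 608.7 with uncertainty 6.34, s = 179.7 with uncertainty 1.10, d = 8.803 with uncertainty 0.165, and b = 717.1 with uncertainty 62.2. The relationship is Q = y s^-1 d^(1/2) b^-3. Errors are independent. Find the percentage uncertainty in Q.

26.1%

Each factor contributes (exponent × relative error)² to (δQ/Q)²:
  (1·δy/y)² = (1×0.0104)² = 0.000108;  (-1·δs/s)² = (-1×0.00612)² = 3.75e-05;  (½·δd/d)² = (0.5×0.0187)² = 8.78e-05;  (-3·δb/b)² = (-3×0.0867)² = 0.0677
δQ/Q = √(0.0679) = 0.261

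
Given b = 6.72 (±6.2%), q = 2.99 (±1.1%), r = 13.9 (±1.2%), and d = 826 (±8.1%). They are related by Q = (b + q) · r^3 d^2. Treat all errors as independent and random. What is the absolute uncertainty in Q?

3.05e+09

Let u = b + q = 9.71. δu = √(δb² + δq²) = √(0.174 + 0.00108) = 0.418, so δu/u = 0.0430.
Q is then a monomial in u, r, d:
δQ/Q = √((δu/u)² + (3·δr/r)² + (2·δd/d)²) = √(0.00185 + 0.00130 + 0.0262) = 0.171
Q = 1.78e+10, so δQ = 0.171 × 1.78e+10 = 3.05e+09.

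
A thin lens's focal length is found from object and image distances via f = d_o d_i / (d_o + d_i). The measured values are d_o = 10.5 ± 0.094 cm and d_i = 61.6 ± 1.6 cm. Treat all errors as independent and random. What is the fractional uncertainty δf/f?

∂f/∂d_o = (d_i/(d_o+d_i))² = 0.730;  ∂f/∂d_i = (d_o/(d_o+d_i))² = 0.0212
δf = √((∂f/∂d_o · δd_o)² + (∂f/∂d_i · δd_i)²) = √(0.00471 + 0.00115) = 0.0765 cm
f = 8.97 cm, so δf/f = 0.0765/8.97 = 0.00853.

0.00853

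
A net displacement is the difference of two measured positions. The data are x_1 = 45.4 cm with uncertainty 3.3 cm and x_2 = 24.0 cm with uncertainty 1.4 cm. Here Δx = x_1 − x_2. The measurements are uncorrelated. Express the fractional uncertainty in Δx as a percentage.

16.8%

Δx is a linear combination, so absolute uncertainties add in quadrature:
  (δx_1)² = 10.9;  (δx_2)² = 1.96
δΔx = √(12.8) = 3.58 cm
Δx = 21.4 cm, so δΔx/Δx = 3.58/21.4 = 0.168.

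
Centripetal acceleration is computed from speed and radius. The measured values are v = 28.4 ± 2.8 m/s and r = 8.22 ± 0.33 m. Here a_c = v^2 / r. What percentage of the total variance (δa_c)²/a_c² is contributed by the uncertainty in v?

96.0%

(δa_c/a_c)² = (2·δv/v)² + (-1·δr/r)²
  v term: (2×0.0986)² = 0.0389
  r term: (-1×0.0401)² = 0.00161
Total = 0.0405. Share from v = 0.0389/0.0405 = 0.960.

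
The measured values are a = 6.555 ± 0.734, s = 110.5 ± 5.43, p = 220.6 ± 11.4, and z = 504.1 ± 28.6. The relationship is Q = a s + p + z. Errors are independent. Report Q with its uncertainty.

1449 ± 93.8

Let w = a·s = 724.3. δw/w = √((1·δa/a)² + (1·δs/s)²) = √(0.0125 + 0.00241) = 0.122, so δw = 88.6.
Q = w + p + z: δQ = √(δw² + δp² + δz²) = √(7850 + 130 + 818) = 93.8
Q = 1449.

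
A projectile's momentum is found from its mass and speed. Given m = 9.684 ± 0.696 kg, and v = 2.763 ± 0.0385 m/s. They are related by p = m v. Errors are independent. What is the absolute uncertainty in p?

Relative error in a monomial: (δp/p)² = Σ (nᵢ · δxᵢ/xᵢ)².
  (1·δm/m)² = (1×0.0719)² = 0.00517;  (1·δv/v)² = (1×0.0139)² = 0.000194
δp/p = √(0.00536) = 0.0732
p = 26.76 kg·m/s, so δp = 0.0732 × 26.76 = 1.96 kg·m/s.

1.96 kg·m/s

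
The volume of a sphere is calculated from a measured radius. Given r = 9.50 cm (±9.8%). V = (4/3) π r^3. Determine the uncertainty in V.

1060 cm^3

V is a product of powers, so relative uncertainties combine in quadrature:
  (3·δr/r)² = (3×0.0980)² = 0.0864
δV/V = √(0.0864) = 0.294
V = 3590 cm^3, so δV = 0.294 × 3590 = 1060 cm^3.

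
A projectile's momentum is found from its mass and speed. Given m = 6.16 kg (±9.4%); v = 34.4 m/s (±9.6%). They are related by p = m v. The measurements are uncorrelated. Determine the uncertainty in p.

28.5 kg·m/s

Each factor contributes (exponent × relative error)² to (δp/p)²:
  (1·δm/m)² = (1×0.0940)² = 0.00884;  (1·δv/v)² = (1×0.0960)² = 0.00922
δp/p = √(0.0181) = 0.134
p = 212 kg·m/s, so δp = 0.134 × 212 = 28.5 kg·m/s.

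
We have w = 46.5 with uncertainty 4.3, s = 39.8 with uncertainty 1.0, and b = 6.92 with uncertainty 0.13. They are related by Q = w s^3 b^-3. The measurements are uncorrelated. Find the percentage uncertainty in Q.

13.2%

Products/powers → add relative errors in quadrature, weighted by exponent:
  (1·δw/w)² = (1×0.0925)² = 0.00855;  (3·δs/s)² = (3×0.0251)² = 0.00568;  (-3·δb/b)² = (-3×0.0188)² = 0.00318
δQ/Q = √(0.0174) = 0.132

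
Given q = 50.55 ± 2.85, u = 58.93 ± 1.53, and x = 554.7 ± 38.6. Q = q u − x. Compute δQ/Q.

0.0779

Let p = q·u = 2979. δp/p = √((1·δq/q)² + (1·δu/u)²) = √(0.00318 + 0.000674) = 0.0621, so δp = 185.
Q = p − x: δQ = √(δp² + δx²) = √(34200 + 1490) = 189
Q = 2424, so δQ/Q = 189/2424 = 0.0779.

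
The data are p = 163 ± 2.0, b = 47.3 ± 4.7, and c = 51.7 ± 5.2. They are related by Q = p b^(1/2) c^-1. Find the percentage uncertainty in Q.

11.3%

Relative error in a monomial: (δQ/Q)² = Σ (nᵢ · δxᵢ/xᵢ)².
  (1·δp/p)² = (1×0.0123)² = 0.000151;  (½·δb/b)² = (0.5×0.0994)² = 0.00247;  (-1·δc/c)² = (-1×0.101)² = 0.0101
δQ/Q = √(0.0127) = 0.113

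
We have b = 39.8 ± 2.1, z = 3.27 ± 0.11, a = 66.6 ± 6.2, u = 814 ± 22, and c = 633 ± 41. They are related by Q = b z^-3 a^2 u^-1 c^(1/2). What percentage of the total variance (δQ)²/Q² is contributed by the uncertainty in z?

(δQ/Q)² = (1·δb/b)² + (-3·δz/z)² + (2·δa/a)² + (-1·δu/u)² + (½·δc/c)²
  b term: (1×0.0528)² = 0.00278
  z term: (-3×0.0336)² = 0.0102
  a term: (2×0.0931)² = 0.0347
  u term: (-1×0.0270)² = 0.000730
  c term: (0.5×0.0648)² = 0.00105
Total = 0.0494. Share from z = 0.0102/0.0494 = 0.206.

20.6%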